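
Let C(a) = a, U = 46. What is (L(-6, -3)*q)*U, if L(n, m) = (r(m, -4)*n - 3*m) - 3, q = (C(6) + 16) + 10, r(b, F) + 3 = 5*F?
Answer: 211968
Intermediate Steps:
r(b, F) = -3 + 5*F
q = 32 (q = (6 + 16) + 10 = 22 + 10 = 32)
L(n, m) = -3 - 23*n - 3*m (L(n, m) = ((-3 + 5*(-4))*n - 3*m) - 3 = ((-3 - 20)*n - 3*m) - 3 = (-23*n - 3*m) - 3 = -3 - 23*n - 3*m)
(L(-6, -3)*q)*U = ((-3 - 23*(-6) - 3*(-3))*32)*46 = ((-3 + 138 + 9)*32)*46 = (144*32)*46 = 4608*46 = 211968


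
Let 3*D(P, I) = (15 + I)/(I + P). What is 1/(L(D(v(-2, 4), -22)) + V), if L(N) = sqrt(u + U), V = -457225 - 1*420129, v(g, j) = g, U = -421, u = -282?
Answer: -877354/769750042019 - I*sqrt(703)/769750042019 ≈ -1.1398e-6 - 3.4445e-11*I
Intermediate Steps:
V = -877354 (V = -457225 - 420129 = -877354)
D(P, I) = (15 + I)/(3*(I + P)) (D(P, I) = ((15 + I)/(I + P))/3 = (15 + I)/(3*(I + P)))
L(N) = I*sqrt(703) (L(N) = sqrt(-282 - 421) = sqrt(-703) = I*sqrt(703))
1/(L(D(v(-2, 4), -22)) + V) = 1/(I*sqrt(703) - 877354) = 1/(-877354 + I*sqrt(703))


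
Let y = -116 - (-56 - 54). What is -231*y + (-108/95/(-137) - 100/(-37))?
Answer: 668740726/481555 ≈ 1388.7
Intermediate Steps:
y = -6 (y = -116 - 1*(-110) = -116 + 110 = -6)
-231*y + (-108/95/(-137) - 100/(-37)) = -231*(-6) + (-108/95/(-137) - 100/(-37)) = 1386 + (-108*1/95*(-1/137) - 100*(-1/37)) = 1386 + (-108/95*(-1/137) + 100/37) = 1386 + (108/13015 + 100/37) = 1386 + 1305496/481555 = 668740726/481555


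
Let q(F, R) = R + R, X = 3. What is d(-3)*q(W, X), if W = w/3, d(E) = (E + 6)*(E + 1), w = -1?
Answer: -36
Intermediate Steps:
d(E) = (1 + E)*(6 + E) (d(E) = (6 + E)*(1 + E) = (1 + E)*(6 + E))
W = -⅓ (W = -1/3 = -1*⅓ = -⅓ ≈ -0.33333)
q(F, R) = 2*R
d(-3)*q(W, X) = (6 + (-3)² + 7*(-3))*(2*3) = (6 + 9 - 21)*6 = -6*6 = -36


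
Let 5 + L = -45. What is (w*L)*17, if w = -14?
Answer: 11900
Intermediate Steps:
L = -50 (L = -5 - 45 = -50)
(w*L)*17 = -14*(-50)*17 = 700*17 = 11900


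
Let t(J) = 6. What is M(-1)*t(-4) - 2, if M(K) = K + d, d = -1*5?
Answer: -38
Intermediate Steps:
d = -5
M(K) = -5 + K (M(K) = K - 5 = -5 + K)
M(-1)*t(-4) - 2 = (-5 - 1)*6 - 2 = -6*6 - 2 = -36 - 2 = -38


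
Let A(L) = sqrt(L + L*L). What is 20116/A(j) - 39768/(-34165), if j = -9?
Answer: 39768/34165 + 5029*sqrt(2)/3 ≈ 2371.9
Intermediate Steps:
A(L) = sqrt(L + L**2)
20116/A(j) - 39768/(-34165) = 20116/(sqrt(-9*(1 - 9))) - 39768/(-34165) = 20116/(sqrt(-9*(-8))) - 39768*(-1/34165) = 20116/(sqrt(72)) + 39768/34165 = 20116/((6*sqrt(2))) + 39768/34165 = 20116*(sqrt(2)/12) + 39768/34165 = 5029*sqrt(2)/3 + 39768/34165 = 39768/34165 + 5029*sqrt(2)/3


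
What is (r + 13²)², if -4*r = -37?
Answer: 508369/16 ≈ 31773.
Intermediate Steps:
r = 37/4 (r = -¼*(-37) = 37/4 ≈ 9.2500)
(r + 13²)² = (37/4 + 13²)² = (37/4 + 169)² = (713/4)² = 508369/16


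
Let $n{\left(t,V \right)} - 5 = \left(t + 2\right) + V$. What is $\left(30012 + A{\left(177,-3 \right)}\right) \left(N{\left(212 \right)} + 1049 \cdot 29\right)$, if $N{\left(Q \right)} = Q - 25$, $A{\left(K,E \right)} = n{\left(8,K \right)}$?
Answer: $924484032$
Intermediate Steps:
$n{\left(t,V \right)} = 7 + V + t$ ($n{\left(t,V \right)} = 5 + \left(\left(t + 2\right) + V\right) = 5 + \left(\left(2 + t\right) + V\right) = 5 + \left(2 + V + t\right) = 7 + V + t$)
$A{\left(K,E \right)} = 15 + K$ ($A{\left(K,E \right)} = 7 + K + 8 = 15 + K$)
$N{\left(Q \right)} = -25 + Q$
$\left(30012 + A{\left(177,-3 \right)}\right) \left(N{\left(212 \right)} + 1049 \cdot 29\right) = \left(30012 + \left(15 + 177\right)\right) \left(\left(-25 + 212\right) + 1049 \cdot 29\right) = \left(30012 + 192\right) \left(187 + 30421\right) = 30204 \cdot 30608 = 924484032$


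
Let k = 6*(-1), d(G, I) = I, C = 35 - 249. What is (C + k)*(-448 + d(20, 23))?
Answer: 93500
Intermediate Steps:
C = -214
k = -6
(C + k)*(-448 + d(20, 23)) = (-214 - 6)*(-448 + 23) = -220*(-425) = 93500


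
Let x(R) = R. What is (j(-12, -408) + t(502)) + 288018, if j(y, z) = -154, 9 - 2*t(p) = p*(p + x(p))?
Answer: 71729/2 ≈ 35865.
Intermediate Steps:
t(p) = 9/2 - p² (t(p) = 9/2 - p*(p + p)/2 = 9/2 - p*2*p/2 = 9/2 - p²)
(j(-12, -408) + t(502)) + 288018 = (-154 + (9/2 - 1*502²)) + 288018 = (-154 + (9/2 - 1*252004)) + 288018 = (-154 + (9/2 - 252004)) + 288018 = (-154 - 503999/2) + 288018 = -504307/2 + 288018 = 71729/2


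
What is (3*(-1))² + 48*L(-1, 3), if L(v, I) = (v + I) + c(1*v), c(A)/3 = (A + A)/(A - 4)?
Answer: 813/5 ≈ 162.60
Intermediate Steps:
c(A) = 6*A/(-4 + A) (c(A) = 3*((A + A)/(A - 4)) = 3*((2*A)/(-4 + A)) = 3*(2*A/(-4 + A)) = 6*A/(-4 + A))
L(v, I) = I + v + 6*v/(-4 + v) (L(v, I) = (v + I) + 6*(1*v)/(-4 + 1*v) = (I + v) + 6*v/(-4 + v) = I + v + 6*v/(-4 + v))
(3*(-1))² + 48*L(-1, 3) = (3*(-1))² + 48*((6*(-1) + (-4 - 1)*(3 - 1))/(-4 - 1)) = (-3)² + 48*((-6 - 5*2)/(-5)) = 9 + 48*(-(-6 - 10)/5) = 9 + 48*(-⅕*(-16)) = 9 + 48*(16/5) = 9 + 768/5 = 813/5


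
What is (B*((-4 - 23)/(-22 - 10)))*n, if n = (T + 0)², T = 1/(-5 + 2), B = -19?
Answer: -57/32 ≈ -1.7813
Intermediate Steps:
T = -⅓ (T = 1/(-3) = -⅓ ≈ -0.33333)
n = ⅑ (n = (-⅓ + 0)² = (-⅓)² = ⅑ ≈ 0.11111)
(B*((-4 - 23)/(-22 - 10)))*n = -19*(-4 - 23)/(-22 - 10)*(⅑) = -(-513)/(-32)*(⅑) = -(-513)*(-1)/32*(⅑) = -19*27/32*(⅑) = -513/32*⅑ = -57/32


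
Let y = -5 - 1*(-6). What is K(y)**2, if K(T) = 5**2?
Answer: 625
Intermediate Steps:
y = 1 (y = -5 + 6 = 1)
K(T) = 25
K(y)**2 = 25**2 = 625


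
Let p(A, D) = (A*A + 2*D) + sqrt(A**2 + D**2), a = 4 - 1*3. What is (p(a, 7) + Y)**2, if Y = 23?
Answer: 1494 + 380*sqrt(2) ≈ 2031.4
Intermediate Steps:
a = 1 (a = 4 - 3 = 1)
p(A, D) = A**2 + sqrt(A**2 + D**2) + 2*D (p(A, D) = (A**2 + 2*D) + sqrt(A**2 + D**2) = A**2 + sqrt(A**2 + D**2) + 2*D)
(p(a, 7) + Y)**2 = ((1**2 + sqrt(1**2 + 7**2) + 2*7) + 23)**2 = ((1 + sqrt(1 + 49) + 14) + 23)**2 = ((1 + sqrt(50) + 14) + 23)**2 = ((1 + 5*sqrt(2) + 14) + 23)**2 = ((15 + 5*sqrt(2)) + 23)**2 = (38 + 5*sqrt(2))**2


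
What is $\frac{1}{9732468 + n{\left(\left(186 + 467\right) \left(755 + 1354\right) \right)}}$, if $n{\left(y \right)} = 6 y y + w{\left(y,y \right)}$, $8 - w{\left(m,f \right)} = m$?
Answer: $\frac{1}{11379707291273} \approx 8.7876 \cdot 10^{-14}$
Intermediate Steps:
$w{\left(m,f \right)} = 8 - m$
$n{\left(y \right)} = 8 - y + 6 y^{2}$ ($n{\left(y \right)} = 6 y y - \left(-8 + y\right) = 6 y^{2} - \left(-8 + y\right) = 8 - y + 6 y^{2}$)
$\frac{1}{9732468 + n{\left(\left(186 + 467\right) \left(755 + 1354\right) \right)}} = \frac{1}{9732468 + \left(8 - \left(186 + 467\right) \left(755 + 1354\right) + 6 \left(\left(186 + 467\right) \left(755 + 1354\right)\right)^{2}\right)} = \frac{1}{9732468 + \left(8 - 653 \cdot 2109 + 6 \left(653 \cdot 2109\right)^{2}\right)} = \frac{1}{9732468 + \left(8 - 1377177 + 6 \cdot 1377177^{2}\right)} = \frac{1}{9732468 + \left(8 - 1377177 + 6 \cdot 1896616489329\right)} = \frac{1}{9732468 + \left(8 - 1377177 + 11379698935974\right)} = \frac{1}{9732468 + 11379697558805} = \frac{1}{11379707291273}$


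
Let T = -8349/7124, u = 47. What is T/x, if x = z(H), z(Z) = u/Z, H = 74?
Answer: -308913/167414 ≈ -1.8452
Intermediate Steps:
z(Z) = 47/Z
T = -8349/7124 (T = -8349*1/7124 = -8349/7124 ≈ -1.1720)
x = 47/74 ≈ 0.63513
T/x = -8349/(7124*47/74) = -8349/7124*74/47 = -308913/167414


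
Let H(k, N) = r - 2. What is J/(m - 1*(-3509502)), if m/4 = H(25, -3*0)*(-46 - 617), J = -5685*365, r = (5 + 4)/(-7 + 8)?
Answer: -691675/1163646 ≈ -0.59440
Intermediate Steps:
r = 9 (r = 9/1 = 9*1 = 9)
J = -2075025
H(k, N) = 7 (H(k, N) = 9 - 2 = 7)
m = -18564 (m = 4*(7*(-46 - 617)) = 4*(7*(-663)) = 4*(-4641) = -18564)
J/(m - 1*(-3509502)) = -2075025/(-18564 - 1*(-3509502)) = -2075025/(-18564 + 3509502) = -2075025/3490938 = -2075025*1/3490938 = -691675/1163646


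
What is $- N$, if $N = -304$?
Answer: $304$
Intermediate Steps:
$- N = \left(-1\right) \left(-304\right) = 304$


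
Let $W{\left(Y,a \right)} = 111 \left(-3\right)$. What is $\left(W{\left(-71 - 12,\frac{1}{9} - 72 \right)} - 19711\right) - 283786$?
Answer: $-303830$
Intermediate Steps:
$W{\left(Y,a \right)} = -333$
$\left(W{\left(-71 - 12,\frac{1}{9} - 72 \right)} - 19711\right) - 283786 = \left(-333 - 19711\right) - 283786 = -20044 - 283786 = -303830$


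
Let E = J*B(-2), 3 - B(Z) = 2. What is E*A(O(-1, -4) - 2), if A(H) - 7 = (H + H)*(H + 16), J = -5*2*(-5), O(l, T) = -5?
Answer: -5950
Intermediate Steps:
B(Z) = 1 (B(Z) = 3 - 1*2 = 3 - 2 = 1)
J = 50 (J = -10*(-5) = 50)
A(H) = 7 + 2*H*(16 + H) (A(H) = 7 + (H + H)*(H + 16) = 7 + (2*H)*(16 + H) = 7 + 2*H*(16 + H))
E = 50 (E = 50*1 = 50)
E*A(O(-1, -4) - 2) = 50*(7 + 2*(-5 - 2)² + 32*(-5 - 2)) = 50*(7 + 2*(-7)² + 32*(-7)) = 50*(7 + 2*49 - 224) = 50*(7 + 98 - 224) = 50*(-119) = -5950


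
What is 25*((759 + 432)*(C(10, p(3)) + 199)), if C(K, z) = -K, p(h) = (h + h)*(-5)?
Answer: 5627475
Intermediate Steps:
p(h) = -10*h (p(h) = (2*h)*(-5) = -10*h)
25*((759 + 432)*(C(10, p(3)) + 199)) = 25*((759 + 432)*(-1*10 + 199)) = 25*(1191*(-10 + 199)) = 25*(1191*189) = 25*225099 = 5627475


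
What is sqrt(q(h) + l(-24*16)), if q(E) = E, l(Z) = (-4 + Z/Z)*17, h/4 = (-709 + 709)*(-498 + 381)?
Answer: I*sqrt(51) ≈ 7.1414*I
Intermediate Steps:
h = 0 (h = 4*((-709 + 709)*(-498 + 381)) = 4*(0*(-117)) = 4*0 = 0)
l(Z) = -51 (l(Z) = (-4 + 1)*17 = -3*17 = -51)
sqrt(q(h) + l(-24*16)) = sqrt(0 - 51) = sqrt(-51) = I*sqrt(51)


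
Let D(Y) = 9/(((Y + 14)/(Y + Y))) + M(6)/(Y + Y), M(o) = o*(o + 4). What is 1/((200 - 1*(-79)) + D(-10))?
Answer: 1/231 ≈ 0.0043290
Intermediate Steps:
M(o) = o*(4 + o)
D(Y) = 30/Y + 18*Y/(14 + Y) (D(Y) = 9/(((Y + 14)/(Y + Y))) + (6*(4 + 6))/(Y + Y) = 9/(((14 + Y)/((2*Y)))) + (6*10)/((2*Y)) = 9/(((14 + Y)*(1/(2*Y)))) + 60*(1/(2*Y)) = 9/(((14 + Y)/(2*Y))) + 30/Y = 9*(2*Y/(14 + Y)) + 30/Y = 18*Y/(14 + Y) + 30/Y = 30/Y + 18*Y/(14 + Y))
1/((200 - 1*(-79)) + D(-10)) = 1/((200 - 1*(-79)) + 6*(70 + 3*(-10)² + 5*(-10))/(-10*(14 - 10))) = 1/((200 + 79) + 6*(-⅒)*(70 + 3*100 - 50)/4) = 1/(279 + 6*(-⅒)*(¼)*(70 + 300 - 50)) = 1/(279 + 6*(-⅒)*(¼)*320) = 1/(279 - 48) = 1/231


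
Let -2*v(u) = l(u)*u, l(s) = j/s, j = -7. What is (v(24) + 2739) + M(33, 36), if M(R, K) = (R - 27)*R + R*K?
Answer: 8257/2 ≈ 4128.5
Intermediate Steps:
M(R, K) = K*R + R*(-27 + R) (M(R, K) = (-27 + R)*R + K*R = R*(-27 + R) + K*R = K*R + R*(-27 + R))
l(s) = -7/s
v(u) = 7/2 (v(u) = -(-7/u)*u/2 = -1/2*(-7) = 7/2)
(v(24) + 2739) + M(33, 36) = (7/2 + 2739) + 33*(-27 + 36 + 33) = 5485/2 + 33*42 = 5485/2 + 1386 = 8257/2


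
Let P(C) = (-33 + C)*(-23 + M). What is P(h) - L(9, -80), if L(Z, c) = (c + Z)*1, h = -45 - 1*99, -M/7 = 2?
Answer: 6620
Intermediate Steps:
M = -14 (M = -7*2 = -14)
h = -144 (h = -45 - 99 = -144)
L(Z, c) = Z + c (L(Z, c) = (Z + c)*1 = Z + c)
P(C) = 1221 - 37*C (P(C) = (-33 + C)*(-23 - 14) = (-33 + C)*(-37) = 1221 - 37*C)
P(h) - L(9, -80) = (1221 - 37*(-144)) - (9 - 80) = (1221 + 5328) - 1*(-71) = 6549 + 71 = 6620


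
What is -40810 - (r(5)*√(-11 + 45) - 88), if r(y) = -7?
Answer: -40722 + 7*√34 ≈ -40681.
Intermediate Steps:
-40810 - (r(5)*√(-11 + 45) - 88) = -40810 - (-7*√(-11 + 45) - 88) = -40810 - (-7*√34 - 88) = -40810 - (-88 - 7*√34) = -40810 + (88 + 7*√34) = -40722 + 7*√34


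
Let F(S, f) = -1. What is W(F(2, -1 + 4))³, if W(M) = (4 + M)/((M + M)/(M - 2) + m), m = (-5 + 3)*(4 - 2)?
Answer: -729/1000 ≈ -0.72900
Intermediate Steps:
m = -4 (m = -2*2 = -4)
W(M) = (4 + M)/(-4 + 2*M/(-2 + M)) (W(M) = (4 + M)/((M + M)/(M - 2) - 4) = (4 + M)/((2*M)/(-2 + M) - 4) = (4 + M)/(2*M/(-2 + M) - 4) = (4 + M)/(-4 + 2*M/(-2 + M)))
W(F(2, -1 + 4))³ = ((-4 - 1 + (½)*(-1)²)/(4 - 1*(-1)))³ = ((-4 - 1 + (½)*1)/(4 + 1))³ = ((-4 - 1 + ½)/5)³ = ((⅕)*(-9/2))³ = (-9/10)³ = -729/1000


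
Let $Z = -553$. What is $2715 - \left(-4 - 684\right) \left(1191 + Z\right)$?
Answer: $441659$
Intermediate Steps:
$2715 - \left(-4 - 684\right) \left(1191 + Z\right) = 2715 - \left(-4 - 684\right) \left(1191 - 553\right) = 2715 - \left(-688\right) 638 = 2715 - -438944 = 2715 + 438944 = 441659$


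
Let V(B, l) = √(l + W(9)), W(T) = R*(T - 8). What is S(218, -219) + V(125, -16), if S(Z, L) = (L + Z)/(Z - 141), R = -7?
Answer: -1/77 + I*√23 ≈ -0.012987 + 4.7958*I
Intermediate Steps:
W(T) = 56 - 7*T (W(T) = -7*(T - 8) = -7*(-8 + T) = 56 - 7*T)
S(Z, L) = (L + Z)/(-141 + Z)
V(B, l) = √(-7 + l) (V(B, l) = √(l + (56 - 7*9)) = √(l + (56 - 63)) = √(l - 7) = √(-7 + l))
S(218, -219) + V(125, -16) = (-219 + 218)/(-141 + 218) + √(-7 - 16) = -1/77 + √(-23) = (1/77)*(-1) + I*√23 = -1/77 + I*√23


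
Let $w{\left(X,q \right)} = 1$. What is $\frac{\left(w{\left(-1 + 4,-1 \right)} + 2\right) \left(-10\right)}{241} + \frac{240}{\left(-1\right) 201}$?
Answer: $- \frac{21290}{16147} \approx -1.3185$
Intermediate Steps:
$\frac{\left(w{\left(-1 + 4,-1 \right)} + 2\right) \left(-10\right)}{241} + \frac{240}{\left(-1\right) 201} = \frac{\left(1 + 2\right) \left(-10\right)}{241} + \frac{240}{\left(-1\right) 201} = 3 \left(-10\right) \frac{1}{241} + \frac{240}{-201} = \left(-30\right) \frac{1}{241} + 240 \left(- \frac{1}{201}\right) = - \frac{30}{241} - \frac{80}{67} = - \frac{21290}{16147}$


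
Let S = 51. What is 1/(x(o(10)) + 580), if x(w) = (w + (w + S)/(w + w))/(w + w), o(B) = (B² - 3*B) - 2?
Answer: 1088/631591 ≈ 0.0017226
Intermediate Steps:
o(B) = -2 + B² - 3*B
x(w) = (w + (51 + w)/(2*w))/(2*w) (x(w) = (w + (w + 51)/(w + w))/(w + w) = (w + (51 + w)/((2*w)))/((2*w)) = (w + (51 + w)*(1/(2*w)))*(1/(2*w)) = (w + (51 + w)/(2*w))*(1/(2*w)) = (w + (51 + w)/(2*w))/(2*w))
1/(x(o(10)) + 580) = 1/((51 + (-2 + 10² - 3*10) + 2*(-2 + 10² - 3*10)²)/(4*(-2 + 10² - 3*10)²) + 580) = 1/((51 + (-2 + 100 - 30) + 2*(-2 + 100 - 30)²)/(4*(-2 + 100 - 30)²) + 580) = 1/((¼)*(51 + 68 + 2*68²)/68² + 580) = 1/((¼)*(1/4624)*(51 + 68 + 2*4624) + 580) = 1/((¼)*(1/4624)*(51 + 68 + 9248) + 580) = 1/((¼)*(1/4624)*9367 + 580) = 1/(551/1088 + 580) = 1/(631591/1088) = 1088/631591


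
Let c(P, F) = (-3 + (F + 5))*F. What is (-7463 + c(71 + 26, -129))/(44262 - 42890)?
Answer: 2230/343 ≈ 6.5015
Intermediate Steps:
c(P, F) = F*(2 + F) (c(P, F) = (-3 + (5 + F))*F = (2 + F)*F = F*(2 + F))
(-7463 + c(71 + 26, -129))/(44262 - 42890) = (-7463 - 129*(2 - 129))/(44262 - 42890) = (-7463 - 129*(-127))/1372 = (-7463 + 16383)*(1/1372) = 8920*(1/1372) = 2230/343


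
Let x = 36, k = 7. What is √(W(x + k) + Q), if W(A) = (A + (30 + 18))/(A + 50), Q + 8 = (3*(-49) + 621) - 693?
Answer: 2*I*√488715/93 ≈ 15.034*I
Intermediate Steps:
Q = -227 (Q = -8 + ((3*(-49) + 621) - 693) = -8 + ((-147 + 621) - 693) = -8 + (474 - 693) = -8 - 219 = -227)
W(A) = (48 + A)/(50 + A) (W(A) = (A + 48)/(50 + A) = (48 + A)/(50 + A))
√(W(x + k) + Q) = √((48 + (36 + 7))/(50 + (36 + 7)) - 227) = √((48 + 43)/(50 + 43) - 227) = √(91/93 - 227) = √(-21020/93) = 2*I*√488715/93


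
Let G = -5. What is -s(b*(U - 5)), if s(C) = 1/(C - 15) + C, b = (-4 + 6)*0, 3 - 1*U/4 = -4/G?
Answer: 1/15 ≈ 0.066667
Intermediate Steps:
U = 44/5 (U = 12 - (-16)/(-5) = 12 - (-16)*(-1)/5 = 12 - 4*⅘ = 12 - 16/5 = 44/5 ≈ 8.8000)
b = 0 (b = 2*0 = 0)
s(C) = C + 1/(-15 + C) (s(C) = 1/(-15 + C) + C = C + 1/(-15 + C))
-s(b*(U - 5)) = -(1 + (0*(44/5 - 5))² - 0*(44/5 - 5))/(-15 + 0*(44/5 - 5)) = -(1 + (0*(19/5))² - 0*19/5)/(-15 + 0*(19/5)) = -(1 + 0² - 15*0)/(-15 + 0) = -(1 + 0 + 0)/(-15) = -(-1)/15 = -1*(-1/15) = 1/15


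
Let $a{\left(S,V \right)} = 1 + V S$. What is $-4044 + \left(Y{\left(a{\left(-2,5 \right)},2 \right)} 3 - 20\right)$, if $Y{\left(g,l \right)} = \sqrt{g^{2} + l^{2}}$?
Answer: $-4064 + 3 \sqrt{85} \approx -4036.3$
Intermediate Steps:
$a{\left(S,V \right)} = 1 + S V$
$-4044 + \left(Y{\left(a{\left(-2,5 \right)},2 \right)} 3 - 20\right) = -4044 - \left(20 - \sqrt{\left(1 - 10\right)^{2} + 2^{2}} \cdot 3\right) = -4044 - \left(20 - \sqrt{\left(1 - 10\right)^{2} + 4} \cdot 3\right) = -4044 - \left(20 - \sqrt{\left(-9\right)^{2} + 4} \cdot 3\right) = -4044 - \left(20 - \sqrt{81 + 4} \cdot 3\right) = -4044 - \left(20 - \sqrt{85} \cdot 3\right) = -4044 - \left(20 - 3 \sqrt{85}\right) = -4064 + 3 \sqrt{85}$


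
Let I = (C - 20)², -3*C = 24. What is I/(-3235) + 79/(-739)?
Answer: -834941/2390665 ≈ -0.34925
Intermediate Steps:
C = -8 (C = -⅓*24 = -8)
I = 784 (I = (-8 - 20)² = (-28)² = 784)
I/(-3235) + 79/(-739) = 784/(-3235) + 79/(-739) = 784*(-1/3235) + 79*(-1/739) = -784/3235 - 79/739 = -834941/2390665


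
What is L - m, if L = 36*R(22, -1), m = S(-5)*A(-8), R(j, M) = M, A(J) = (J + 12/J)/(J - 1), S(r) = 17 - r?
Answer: -533/9 ≈ -59.222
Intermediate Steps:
A(J) = (J + 12/J)/(-1 + J)
m = 209/9 (m = (17 - 1*(-5))*((12 + (-8)²)/((-8)*(-1 - 8))) = (17 + 5)*(-⅛*(12 + 64)/(-9)) = 22*(-⅛*(-⅑)*76) = 22*(19/18) = 209/9 ≈ 23.222)
L = -36 (L = 36*(-1) = -36)
L - m = -36 - 1*209/9 = -36 - 209/9 = -533/9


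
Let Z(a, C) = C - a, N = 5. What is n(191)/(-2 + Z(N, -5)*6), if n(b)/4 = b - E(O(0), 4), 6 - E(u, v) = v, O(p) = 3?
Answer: -378/31 ≈ -12.194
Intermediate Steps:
E(u, v) = 6 - v
n(b) = -8 + 4*b (n(b) = 4*(b - (6 - 1*4)) = 4*(b - (6 - 4)) = 4*(b - 1*2) = 4*(b - 2) = 4*(-2 + b) = -8 + 4*b)
n(191)/(-2 + Z(N, -5)*6) = (-8 + 4*191)/(-2 + (-5 - 1*5)*6) = (-8 + 764)/(-2 + (-5 - 5)*6) = 756/(-2 - 10*6) = 756/(-2 - 60) = 756/(-62) = 756*(-1/62) = -378/31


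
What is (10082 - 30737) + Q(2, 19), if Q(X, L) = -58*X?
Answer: -20771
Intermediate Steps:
(10082 - 30737) + Q(2, 19) = (10082 - 30737) - 58*2 = -20655 - 116 = -20771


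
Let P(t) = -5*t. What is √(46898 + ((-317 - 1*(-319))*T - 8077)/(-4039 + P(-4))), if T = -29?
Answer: √757546120743/4019 ≈ 216.56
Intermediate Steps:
√(46898 + ((-317 - 1*(-319))*T - 8077)/(-4039 + P(-4))) = √(46898 + ((-317 - 1*(-319))*(-29) - 8077)/(-4039 - 5*(-4))) = √(46898 + ((-317 + 319)*(-29) - 8077)/(-4039 + 20)) = √(46898 + (2*(-29) - 8077)/(-4019)) = √(46898 + (-58 - 8077)*(-1/4019)) = √(46898 - 8135*(-1/4019)) = √(46898 + 8135/4019) = √(188491197/4019) = √757546120743/4019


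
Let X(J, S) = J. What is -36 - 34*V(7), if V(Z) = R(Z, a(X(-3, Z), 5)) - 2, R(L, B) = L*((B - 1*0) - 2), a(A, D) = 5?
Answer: -682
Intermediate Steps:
R(L, B) = L*(-2 + B) (R(L, B) = L*((B + 0) - 2) = L*(B - 2) = L*(-2 + B))
V(Z) = -2 + 3*Z (V(Z) = Z*(-2 + 5) - 2 = Z*3 - 2 = 3*Z - 2 = -2 + 3*Z)
-36 - 34*V(7) = -36 - 34*(-2 + 3*7) = -36 - 34*(-2 + 21) = -36 - 34*19 = -36 - 646 = -682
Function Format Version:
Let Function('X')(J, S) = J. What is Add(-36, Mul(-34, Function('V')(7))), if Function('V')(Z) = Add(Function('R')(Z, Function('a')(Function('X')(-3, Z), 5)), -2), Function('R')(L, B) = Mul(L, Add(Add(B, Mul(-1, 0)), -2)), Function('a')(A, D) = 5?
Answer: -682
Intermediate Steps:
Function('R')(L, B) = Mul(L, Add(-2, B)) (Function('R')(L, B) = Mul(L, Add(Add(B, 0), -2)) = Mul(L, Add(B, -2)) = Mul(L, Add(-2, B)))
Function('V')(Z) = Add(-2, Mul(3, Z)) (Function('V')(Z) = Add(Mul(Z, Add(-2, 5)), -2) = Add(Mul(Z, 3), -2) = Add(Mul(3, Z), -2) = Add(-2, Mul(3, Z)))
Add(-36, Mul(-34, Function('V')(7))) = Add(-36, Mul(-34, Add(-2, Mul(3, 7)))) = Add(-36, Mul(-34, Add(-2, 21))) = Add(-36, Mul(-34, 19)) = Add(-36, -646) = -682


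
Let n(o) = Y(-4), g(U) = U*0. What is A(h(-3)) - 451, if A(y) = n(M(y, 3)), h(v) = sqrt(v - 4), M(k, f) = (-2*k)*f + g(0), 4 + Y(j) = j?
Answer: -459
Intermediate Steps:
g(U) = 0
Y(j) = -4 + j
M(k, f) = -2*f*k (M(k, f) = (-2*k)*f + 0 = -2*f*k + 0 = -2*f*k)
n(o) = -8 (n(o) = -4 - 4 = -8)
h(v) = sqrt(-4 + v)
A(y) = -8
A(h(-3)) - 451 = -8 - 451 = -459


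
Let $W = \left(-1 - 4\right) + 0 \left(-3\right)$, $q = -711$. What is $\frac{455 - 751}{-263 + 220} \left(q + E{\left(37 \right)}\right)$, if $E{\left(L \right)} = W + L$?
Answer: $- \frac{200984}{43} \approx -4674.0$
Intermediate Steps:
$W = -5$ ($W = -5 + 0 = -5$)
$E{\left(L \right)} = -5 + L$
$\frac{455 - 751}{-263 + 220} \left(q + E{\left(37 \right)}\right) = \frac{455 - 751}{-263 + 220} \left(-711 + \left(-5 + 37\right)\right) = - \frac{296}{-43} \left(-711 + 32\right) = \left(-296\right) \left(- \frac{1}{43}\right) \left(-679\right) = \frac{296}{43} \left(-679\right) = - \frac{200984}{43}$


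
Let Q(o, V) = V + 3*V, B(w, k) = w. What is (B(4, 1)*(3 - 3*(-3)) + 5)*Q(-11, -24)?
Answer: -5088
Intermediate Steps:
Q(o, V) = 4*V
(B(4, 1)*(3 - 3*(-3)) + 5)*Q(-11, -24) = (4*(3 - 3*(-3)) + 5)*(4*(-24)) = (4*(3 + 9) + 5)*(-96) = (4*12 + 5)*(-96) = (48 + 5)*(-96) = 53*(-96) = -5088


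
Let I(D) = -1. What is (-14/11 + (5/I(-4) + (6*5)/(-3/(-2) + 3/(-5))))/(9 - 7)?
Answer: 893/66 ≈ 13.530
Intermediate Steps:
(-14/11 + (5/I(-4) + (6*5)/(-3/(-2) + 3/(-5))))/(9 - 7) = (-14/11 + (5/(-1) + (6*5)/(-3/(-2) + 3/(-5))))/(9 - 7) = (-14*1/11 + (5*(-1) + 30/(-3*(-½) + 3*(-⅕))))/2 = (-14/11 + (-5 + 30/(3/2 - ⅗)))*(½) = (-14/11 + (-5 + 30/(9/10)))*(½) = (-14/11 + (-5 + 30*(10/9)))*(½) = (-14/11 + (-5 + 100/3))*(½) = (-14/11 + 85/3)*(½) = (893/33)*(½) = 893/66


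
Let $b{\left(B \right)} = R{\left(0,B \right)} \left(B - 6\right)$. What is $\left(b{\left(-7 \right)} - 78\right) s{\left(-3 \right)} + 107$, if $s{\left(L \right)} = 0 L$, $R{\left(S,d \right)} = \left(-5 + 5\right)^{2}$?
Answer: $107$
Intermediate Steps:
$R{\left(S,d \right)} = 0$ ($R{\left(S,d \right)} = 0^{2} = 0$)
$s{\left(L \right)} = 0$
$b{\left(B \right)} = 0$ ($b{\left(B \right)} = 0 \left(B - 6\right) = 0 \left(-6 + B\right) = 0$)
$\left(b{\left(-7 \right)} - 78\right) s{\left(-3 \right)} + 107 = \left(0 - 78\right) 0 + 107 = \left(-78\right) 0 + 107 = 0 + 107 = 107$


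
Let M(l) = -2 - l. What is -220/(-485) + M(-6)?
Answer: 432/97 ≈ 4.4536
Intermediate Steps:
-220/(-485) + M(-6) = -220/(-485) + (-2 - 1*(-6)) = -220*(-1/485) + (-2 + 6) = 44/97 + 4 = 432/97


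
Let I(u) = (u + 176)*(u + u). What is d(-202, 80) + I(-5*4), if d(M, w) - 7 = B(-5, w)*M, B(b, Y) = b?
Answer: -5223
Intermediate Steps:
I(u) = 2*u*(176 + u) (I(u) = (176 + u)*(2*u) = 2*u*(176 + u))
d(M, w) = 7 - 5*M
d(-202, 80) + I(-5*4) = (7 - 5*(-202)) + 2*(-5*4)*(176 - 5*4) = (7 + 1010) + 2*(-20)*(176 - 20) = 1017 + 2*(-20)*156 = 1017 - 6240 = -5223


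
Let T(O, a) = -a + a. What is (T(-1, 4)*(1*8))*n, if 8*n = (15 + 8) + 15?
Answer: 0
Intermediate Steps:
T(O, a) = 0
n = 19/4 (n = ((15 + 8) + 15)/8 = (23 + 15)/8 = (1/8)*38 = 19/4 ≈ 4.7500)
(T(-1, 4)*(1*8))*n = (0*(1*8))*(19/4) = (0*8)*(19/4) = 0*(19/4) = 0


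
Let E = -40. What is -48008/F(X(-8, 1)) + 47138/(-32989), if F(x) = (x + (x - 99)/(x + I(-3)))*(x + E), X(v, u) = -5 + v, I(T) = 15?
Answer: -1756119578/120640773 ≈ -14.557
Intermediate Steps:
F(x) = (-40 + x)*(x + (-99 + x)/(15 + x)) (F(x) = (x + (x - 99)/(x + 15))*(x - 40) = (x + (-99 + x)/(15 + x))*(-40 + x) = (-40 + x)*(x + (-99 + x)/(15 + x)))
-48008/F(X(-8, 1)) + 47138/(-32989) = -48008*(15 + (-5 - 8))/(3960 + (-5 - 8)³ - 739*(-5 - 8) - 24*(-5 - 8)²) + 47138/(-32989) = -48008*(15 - 13)/(3960 + (-13)³ - 739*(-13) - 24*(-13)²) + 47138*(-1/32989) = -48008*2/(3960 - 2197 + 9607 - 24*169) - 47138/32989 = -48008*2/(3960 - 2197 + 9607 - 4056) - 47138/32989 = -48008/((½)*7314) - 47138/32989 = -48008/3657 - 47138/32989 = -1756119578/120640773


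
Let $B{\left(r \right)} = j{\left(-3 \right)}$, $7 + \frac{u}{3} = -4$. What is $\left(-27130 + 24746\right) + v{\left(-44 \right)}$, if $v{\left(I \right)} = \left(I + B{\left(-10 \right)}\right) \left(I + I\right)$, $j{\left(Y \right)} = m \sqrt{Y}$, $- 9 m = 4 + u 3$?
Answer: $1488 - \frac{8360 i \sqrt{3}}{9} \approx 1488.0 - 1608.9 i$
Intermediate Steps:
$u = -33$ ($u = -21 + 3 \left(-4\right) = -21 - 12 = -33$)
$m = \frac{95}{9}$ ($m = - \frac{4 - 99}{9} = \left(- \frac{1}{9}\right) \left(-95\right) = \frac{95}{9} \approx 10.556$)
$j{\left(Y \right)} = \frac{95 \sqrt{Y}}{9}$
$B{\left(r \right)} = \frac{95 i \sqrt{3}}{9}$ ($B{\left(r \right)} = \frac{95 \sqrt{-3}}{9} = \frac{95 i \sqrt{3}}{9}$)
$v{\left(I \right)} = 2 I \left(I + \frac{95 i \sqrt{3}}{9}\right)$ ($v{\left(I \right)} = \left(I + \frac{95 i \sqrt{3}}{9}\right) \left(I + I\right) = \left(I + \frac{95 i \sqrt{3}}{9}\right) 2 I = 2 I \left(I + \frac{95 i \sqrt{3}}{9}\right)$)
$\left(-27130 + 24746\right) + v{\left(-44 \right)} = \left(-27130 + 24746\right) + \frac{2}{9} \left(-44\right) \left(9 \left(-44\right) + 95 i \sqrt{3}\right) = -2384 + \frac{2}{9} \left(-44\right) \left(-396 + 95 i \sqrt{3}\right) = -2384 + \left(3872 - \frac{8360 i \sqrt{3}}{9}\right) = 1488 - \frac{8360 i \sqrt{3}}{9}$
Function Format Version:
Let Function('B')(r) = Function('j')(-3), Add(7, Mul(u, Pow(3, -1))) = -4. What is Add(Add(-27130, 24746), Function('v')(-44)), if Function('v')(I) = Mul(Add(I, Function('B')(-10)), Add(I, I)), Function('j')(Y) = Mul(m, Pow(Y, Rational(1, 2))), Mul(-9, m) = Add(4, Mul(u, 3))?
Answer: Add(1488, Mul(Rational(-8360, 9), I, Pow(3, Rational(1, 2)))) ≈ Add(1488.0, Mul(-1608.9, I))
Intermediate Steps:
u = -33 (u = Add(-21, Mul(3, -4)) = Add(-21, -12) = -33)
m = Rational(95, 9) (m = Mul(Rational(-1, 9), Add(4, Mul(-33, 3))) = Mul(Rational(-1, 9), Add(4, -99)) = Mul(Rational(-1, 9), -95) = Rational(95, 9) ≈ 10.556)
Function('j')(Y) = Mul(Rational(95, 9), Pow(Y, Rational(1, 2)))
Function('B')(r) = Mul(Rational(95, 9), I, Pow(3, Rational(1, 2))) (Function('B')(r) = Mul(Rational(95, 9), Pow(-3, Rational(1, 2))) = Mul(Rational(95, 9), Mul(I, Pow(3, Rational(1, 2)))) = Mul(Rational(95, 9), I, Pow(3, Rational(1, 2))))
Function('v')(I) = Mul(2, I, Add(I, Mul(Rational(95, 9), I, Pow(3, Rational(1, 2))))) (Function('v')(I) = Mul(Add(I, Mul(Rational(95, 9), I, Pow(3, Rational(1, 2)))), Add(I, I)) = Mul(Add(I, Mul(Rational(95, 9), I, Pow(3, Rational(1, 2)))), Mul(2, I)) = Mul(2, I, Add(I, Mul(Rational(95, 9), I, Pow(3, Rational(1, 2))))))
Add(Add(-27130, 24746), Function('v')(-44)) = Add(Add(-27130, 24746), Mul(Rational(2, 9), -44, Add(Mul(9, -44), Mul(95, I, Pow(3, Rational(1, 2)))))) = Add(-2384, Mul(Rational(2, 9), -44, Add(-396, Mul(95, I, Pow(3, Rational(1, 2)))))) = Add(-2384, Add(3872, Mul(Rational(-8360, 9), I, Pow(3, Rational(1, 2))))) = Add(1488, Mul(Rational(-8360, 9), I, Pow(3, Rational(1, 2))))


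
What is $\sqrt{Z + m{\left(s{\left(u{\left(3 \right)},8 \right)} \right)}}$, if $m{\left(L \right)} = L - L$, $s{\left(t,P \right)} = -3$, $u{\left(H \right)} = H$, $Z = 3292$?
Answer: $2 \sqrt{823} \approx 57.376$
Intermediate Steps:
$m{\left(L \right)} = 0$
$\sqrt{Z + m{\left(s{\left(u{\left(3 \right)},8 \right)} \right)}} = \sqrt{3292 + 0} = \sqrt{3292} = 2 \sqrt{823}$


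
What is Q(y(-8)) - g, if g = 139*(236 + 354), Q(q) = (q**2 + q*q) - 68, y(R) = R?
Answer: -81950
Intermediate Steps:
Q(q) = -68 + 2*q**2 (Q(q) = (q**2 + q**2) - 68 = 2*q**2 - 68 = -68 + 2*q**2)
g = 82010 (g = 139*590 = 82010)
Q(y(-8)) - g = (-68 + 2*(-8)**2) - 1*82010 = (-68 + 2*64) - 82010 = (-68 + 128) - 82010 = 60 - 82010 = -81950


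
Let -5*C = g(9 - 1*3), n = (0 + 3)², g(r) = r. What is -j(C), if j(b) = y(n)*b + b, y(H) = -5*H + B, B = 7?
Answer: -222/5 ≈ -44.400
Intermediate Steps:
n = 9 (n = 3² = 9)
C = -6/5 (C = -(9 - 1*3)/5 = -(9 - 3)/5 = -⅕*6 = -6/5 ≈ -1.2000)
y(H) = 7 - 5*H (y(H) = -5*H + 7 = 7 - 5*H)
j(b) = -37*b (j(b) = (7 - 5*9)*b + b = (7 - 45)*b + b = -38*b + b = -37*b)
-j(C) = -(-37)*(-6)/5 = -1*222/5 = -222/5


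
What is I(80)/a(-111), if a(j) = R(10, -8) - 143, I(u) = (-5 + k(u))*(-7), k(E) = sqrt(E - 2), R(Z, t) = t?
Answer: -35/151 + 7*sqrt(78)/151 ≈ 0.17763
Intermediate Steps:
k(E) = sqrt(-2 + E)
I(u) = 35 - 7*sqrt(-2 + u) (I(u) = (-5 + sqrt(-2 + u))*(-7) = 35 - 7*sqrt(-2 + u))
a(j) = -151 (a(j) = -8 - 143 = -151)
I(80)/a(-111) = (35 - 7*sqrt(-2 + 80))/(-151) = (35 - 7*sqrt(78))*(-1/151) = -35/151 + 7*sqrt(78)/151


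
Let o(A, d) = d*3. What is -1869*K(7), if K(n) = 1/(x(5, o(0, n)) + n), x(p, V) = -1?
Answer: -623/2 ≈ -311.50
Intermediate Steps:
o(A, d) = 3*d
K(n) = 1/(-1 + n)
-1869*K(7) = -1869/(-1 + 7) = -1869/6 = -1869*⅙ = -623/2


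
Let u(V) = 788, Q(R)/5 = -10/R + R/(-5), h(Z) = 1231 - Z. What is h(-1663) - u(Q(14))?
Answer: 2106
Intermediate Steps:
Q(R) = -R - 50/R (Q(R) = 5*(-10/R + R/(-5)) = 5*(-10/R + R*(-⅕)) = 5*(-10/R - R/5) = -R - 50/R)
h(-1663) - u(Q(14)) = (1231 - 1*(-1663)) - 1*788 = (1231 + 1663) - 788 = 2894 - 788 = 2106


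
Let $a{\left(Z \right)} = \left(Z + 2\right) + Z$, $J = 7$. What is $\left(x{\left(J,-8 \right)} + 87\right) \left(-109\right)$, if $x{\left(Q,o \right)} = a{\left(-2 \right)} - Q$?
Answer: $-8502$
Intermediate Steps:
$a{\left(Z \right)} = 2 + 2 Z$ ($a{\left(Z \right)} = \left(2 + Z\right) + Z = 2 + 2 Z$)
$x{\left(Q,o \right)} = -2 - Q$ ($x{\left(Q,o \right)} = \left(2 + 2 \left(-2\right)\right) - Q = \left(2 - 4\right) - Q = -2 - Q$)
$\left(x{\left(J,-8 \right)} + 87\right) \left(-109\right) = \left(\left(-2 - 7\right) + 87\right) \left(-109\right) = \left(-9 + 87\right) \left(-109\right) = 78 \left(-109\right) = -8502$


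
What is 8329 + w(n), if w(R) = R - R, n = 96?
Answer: 8329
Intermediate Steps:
w(R) = 0
8329 + w(n) = 8329 + 0 = 8329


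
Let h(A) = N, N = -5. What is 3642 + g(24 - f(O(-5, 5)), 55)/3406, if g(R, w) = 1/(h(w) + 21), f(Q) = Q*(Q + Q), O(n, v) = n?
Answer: 198474433/54496 ≈ 3642.0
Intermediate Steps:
h(A) = -5
f(Q) = 2*Q² (f(Q) = Q*(2*Q) = 2*Q²)
g(R, w) = 1/16 (g(R, w) = 1/(-5 + 21) = 1/16)
3642 + g(24 - f(O(-5, 5)), 55)/3406 = 3642 + (1/16)/3406 = 3642 + (1/16)*(1/3406) = 3642 + 1/54496 = 198474433/54496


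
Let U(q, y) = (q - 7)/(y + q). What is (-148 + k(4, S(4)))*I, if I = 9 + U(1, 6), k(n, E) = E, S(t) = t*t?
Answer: -7524/7 ≈ -1074.9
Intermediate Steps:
S(t) = t²
U(q, y) = (-7 + q)/(q + y)
I = 57/7 (I = 9 + (-7 + 1)/(1 + 6) = 9 - 6/7 = 57/7 ≈ 8.1429)
(-148 + k(4, S(4)))*I = (-148 + 4²)*(57/7) = (-148 + 16)*(57/7) = -132*57/7 = -7524/7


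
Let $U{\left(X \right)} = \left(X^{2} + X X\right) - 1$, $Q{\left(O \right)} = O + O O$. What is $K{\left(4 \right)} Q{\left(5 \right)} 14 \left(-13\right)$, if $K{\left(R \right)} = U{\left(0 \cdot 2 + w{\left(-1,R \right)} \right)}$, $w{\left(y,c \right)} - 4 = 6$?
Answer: $-1086540$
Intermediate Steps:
$w{\left(y,c \right)} = 10$ ($w{\left(y,c \right)} = 4 + 6 = 10$)
$Q{\left(O \right)} = O + O^{2}$
$U{\left(X \right)} = -1 + 2 X^{2}$ ($U{\left(X \right)} = \left(X^{2} + X^{2}\right) - 1 = 2 X^{2} - 1 = -1 + 2 X^{2}$)
$K{\left(R \right)} = 199$ ($K{\left(R \right)} = -1 + 2 \left(0 \cdot 2 + 10\right)^{2} = -1 + 2 \left(0 + 10\right)^{2} = -1 + 2 \cdot 10^{2} = -1 + 2 \cdot 100 = -1 + 200 = 199$)
$K{\left(4 \right)} Q{\left(5 \right)} 14 \left(-13\right) = 199 \cdot 5 \left(1 + 5\right) 14 \left(-13\right) = 199 \cdot 5 \cdot 6 \cdot 14 \left(-13\right) = 199 \cdot 30 \cdot 14 \left(-13\right) = 5970 \cdot 14 \left(-13\right) = 83580 \left(-13\right) = -1086540$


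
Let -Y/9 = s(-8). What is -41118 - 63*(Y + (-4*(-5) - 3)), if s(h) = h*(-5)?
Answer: -19509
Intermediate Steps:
s(h) = -5*h
Y = -360 (Y = -(-45)*(-8) = -9*40 = -360)
-41118 - 63*(Y + (-4*(-5) - 3)) = -41118 - 63*(-360 + (-4*(-5) - 3)) = -41118 - 63*(-360 + (20 - 3)) = -41118 - 63*(-360 + 17) = -41118 - 63*(-343) = -41118 + 21609 = -19509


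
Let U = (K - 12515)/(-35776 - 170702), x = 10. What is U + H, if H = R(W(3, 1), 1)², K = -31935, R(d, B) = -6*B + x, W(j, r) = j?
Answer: 1674049/103239 ≈ 16.215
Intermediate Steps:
R(d, B) = 10 - 6*B (R(d, B) = -6*B + 10 = 10 - 6*B)
U = 22225/103239 (U = (-31935 - 12515)/(-35776 - 170702) = -44450/(-206478) = -44450*(-1/206478) = 22225/103239 ≈ 0.21528)
H = 16 (H = (10 - 6*1)² = (10 - 6)² = 4² = 16)
U + H = 22225/103239 + 16 = 1674049/103239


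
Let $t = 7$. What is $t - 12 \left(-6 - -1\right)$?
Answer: $67$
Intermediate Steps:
$t - 12 \left(-6 - -1\right) = 7 - 12 \left(-6 - -1\right) = 7 - 12 \left(-6 + 1\right) = 7 - -60 = 7 + 60 = 67$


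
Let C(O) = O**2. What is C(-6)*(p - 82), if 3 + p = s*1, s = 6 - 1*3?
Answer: -2952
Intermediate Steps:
s = 3 (s = 6 - 3 = 3)
p = 0 (p = -3 + 3*1 = -3 + 3 = 0)
C(-6)*(p - 82) = (-6)**2*(0 - 82) = 36*(-82) = -2952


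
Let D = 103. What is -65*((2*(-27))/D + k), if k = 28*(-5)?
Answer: 940810/103 ≈ 9134.1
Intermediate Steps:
k = -140
-65*((2*(-27))/D + k) = -65*((2*(-27))/103 - 140) = -65*(-54*1/103 - 140) = -65*(-54/103 - 140) = -65*(-14474/103) = 940810/103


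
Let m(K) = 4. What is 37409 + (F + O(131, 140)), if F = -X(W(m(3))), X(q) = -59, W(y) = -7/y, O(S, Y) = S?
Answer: 37599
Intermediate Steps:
F = 59 (F = -1*(-59) = 59)
37409 + (F + O(131, 140)) = 37409 + (59 + 131) = 37409 + 190 = 37599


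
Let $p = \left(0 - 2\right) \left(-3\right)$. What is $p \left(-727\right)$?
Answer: $-4362$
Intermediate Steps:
$p = 6$ ($p = \left(-2\right) \left(-3\right) = 6$)
$p \left(-727\right) = 6 \left(-727\right) = -4362$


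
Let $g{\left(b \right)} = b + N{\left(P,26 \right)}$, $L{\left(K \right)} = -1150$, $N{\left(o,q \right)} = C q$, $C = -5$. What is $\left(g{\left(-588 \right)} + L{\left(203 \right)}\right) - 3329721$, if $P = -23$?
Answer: $-3331589$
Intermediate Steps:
$N{\left(o,q \right)} = - 5 q$
$g{\left(b \right)} = -130 + b$ ($g{\left(b \right)} = b - 130 = -130 + b$)
$\left(g{\left(-588 \right)} + L{\left(203 \right)}\right) - 3329721 = \left(\left(-130 - 588\right) - 1150\right) - 3329721 = \left(-718 - 1150\right) - 3329721 = -1868 - 3329721 = -3331589$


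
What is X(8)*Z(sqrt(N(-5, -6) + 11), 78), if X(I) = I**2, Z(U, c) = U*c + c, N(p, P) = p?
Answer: 4992 + 4992*sqrt(6) ≈ 17220.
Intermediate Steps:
Z(U, c) = c + U*c
X(8)*Z(sqrt(N(-5, -6) + 11), 78) = 8**2*(78*(1 + sqrt(-5 + 11))) = 64*(78*(1 + sqrt(6))) = 64*(78 + 78*sqrt(6)) = 4992 + 4992*sqrt(6)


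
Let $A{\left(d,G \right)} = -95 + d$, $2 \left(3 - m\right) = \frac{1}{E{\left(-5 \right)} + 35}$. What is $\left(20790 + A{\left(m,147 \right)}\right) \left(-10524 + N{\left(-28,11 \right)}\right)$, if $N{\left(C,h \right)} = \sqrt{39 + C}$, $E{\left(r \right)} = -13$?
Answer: $- \frac{2396080641}{11} + \frac{910711 \sqrt{11}}{44} \approx -2.1776 \cdot 10^{8}$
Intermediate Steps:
$m = \frac{131}{44}$ ($m = 3 - \frac{1}{2 \left(-13 + 35\right)} = 3 - \frac{1}{2 \cdot 22} = 3 - \frac{1}{44} = \frac{131}{44} \approx 2.9773$)
$\left(20790 + A{\left(m,147 \right)}\right) \left(-10524 + N{\left(-28,11 \right)}\right) = \left(20790 + \left(-95 + \frac{131}{44}\right)\right) \left(-10524 + \sqrt{39 - 28}\right) = \left(20790 - \frac{4049}{44}\right) \left(-10524 + \sqrt{11}\right) = \frac{910711 \left(-10524 + \sqrt{11}\right)}{44} = - \frac{2396080641}{11} + \frac{910711 \sqrt{11}}{44}$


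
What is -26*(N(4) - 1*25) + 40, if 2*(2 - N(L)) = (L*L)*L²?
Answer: 3966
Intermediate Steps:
N(L) = 2 - L⁴/2 (N(L) = 2 - L*L*L²/2 = 2 - L²*L²/2 = 2 - L⁴/2)
-26*(N(4) - 1*25) + 40 = -26*((2 - ½*4⁴) - 1*25) + 40 = -26*((2 - ½*256) - 25) + 40 = -26*((2 - 128) - 25) + 40 = -26*(-126 - 25) + 40 = -26*(-151) + 40 = 3926 + 40 = 3966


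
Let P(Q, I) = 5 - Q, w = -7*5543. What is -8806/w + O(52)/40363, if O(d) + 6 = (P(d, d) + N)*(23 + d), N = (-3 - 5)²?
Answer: 57810721/223732109 ≈ 0.25839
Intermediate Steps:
w = -38801
N = 64 (N = (-8)² = 64)
O(d) = -6 + (23 + d)*(69 - d) (O(d) = -6 + ((5 - d) + 64)*(23 + d) = -6 + (69 - d)*(23 + d) = -6 + (23 + d)*(69 - d))
-8806/w + O(52)/40363 = -8806/(-38801) + (1581 - 1*52² + 46*52)/40363 = -8806*(-1/38801) + (1581 - 1*2704 + 2392)*(1/40363) = 1258/5543 + (1581 - 2704 + 2392)*(1/40363) = 1258/5543 + 1269*(1/40363) = 1258/5543 + 1269/40363 = 57810721/223732109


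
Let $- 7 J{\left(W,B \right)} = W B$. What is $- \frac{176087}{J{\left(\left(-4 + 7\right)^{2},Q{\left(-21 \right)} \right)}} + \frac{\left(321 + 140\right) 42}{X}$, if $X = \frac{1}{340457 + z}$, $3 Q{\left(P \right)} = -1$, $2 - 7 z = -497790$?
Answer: $\frac{23905230709}{3} \approx 7.9684 \cdot 10^{9}$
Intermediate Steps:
$z = \frac{497792}{7}$ ($z = \frac{2}{7} - - \frac{497790}{7} = \frac{2}{7} + \frac{497790}{7} = \frac{497792}{7} \approx 71113.0$)
$Q{\left(P \right)} = - \frac{1}{3}$ ($Q{\left(P \right)} = \frac{1}{3} \left(-1\right) = - \frac{1}{3}$)
$X = \frac{7}{2880991}$ ($X = \frac{1}{340457 + \frac{497792}{7}} = \frac{1}{\frac{2880991}{7}} = \frac{7}{2880991} \approx 2.4297 \cdot 10^{-6}$)
$J{\left(W,B \right)} = - \frac{B W}{7}$ ($J{\left(W,B \right)} = - \frac{W B}{7} = - \frac{B W}{7}$)
$- \frac{176087}{J{\left(\left(-4 + 7\right)^{2},Q{\left(-21 \right)} \right)}} + \frac{\left(321 + 140\right) 42}{X} = - \frac{176087}{\left(- \frac{1}{7}\right) \left(- \frac{1}{3}\right) \left(-4 + 7\right)^{2}} + \frac{\left(321 + 140\right) 42}{\frac{7}{2880991}} = - \frac{176087}{\left(- \frac{1}{7}\right) \left(- \frac{1}{3}\right) 3^{2}} + 461 \cdot 42 \cdot \frac{2880991}{7} = - \frac{176087}{\left(- \frac{1}{7}\right) \left(- \frac{1}{3}\right) 9} + 19362 \cdot \frac{2880991}{7} = - \frac{176087}{\frac{3}{7}} + 7968821106 = \left(-176087\right) \frac{7}{3} + 7968821106 = - \frac{1232609}{3} + 7968821106 = \frac{23905230709}{3}$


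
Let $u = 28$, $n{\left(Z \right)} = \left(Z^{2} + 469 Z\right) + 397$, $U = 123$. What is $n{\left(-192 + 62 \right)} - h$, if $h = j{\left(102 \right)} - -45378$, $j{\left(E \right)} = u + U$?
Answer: $-89202$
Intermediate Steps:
$n{\left(Z \right)} = 397 + Z^{2} + 469 Z$
$j{\left(E \right)} = 151$ ($j{\left(E \right)} = 28 + 123 = 151$)
$h = 45529$ ($h = 151 - -45378 = 151 + 45378 = 45529$)
$n{\left(-192 + 62 \right)} - h = \left(397 + \left(-192 + 62\right)^{2} + 469 \left(-192 + 62\right)\right) - 45529 = \left(397 + \left(-130\right)^{2} + 469 \left(-130\right)\right) - 45529 = \left(397 + 16900 - 60970\right) - 45529 = -43673 - 45529 = -89202$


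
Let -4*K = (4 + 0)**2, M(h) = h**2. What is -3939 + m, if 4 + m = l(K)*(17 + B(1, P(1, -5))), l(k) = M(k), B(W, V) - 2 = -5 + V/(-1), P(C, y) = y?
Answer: -3639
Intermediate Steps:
B(W, V) = -3 - V (B(W, V) = 2 + (-5 + V/(-1)) = 2 + (-5 + V*(-1)) = 2 + (-5 - V) = -3 - V)
K = -4 (K = -(4 + 0)**2/4 = -1/4*4**2 = -1/4*16 = -4)
l(k) = k**2
m = 300 (m = -4 + (-4)**2*(17 + (-3 - 1*(-5))) = -4 + 16*(17 + (-3 + 5)) = -4 + 16*(17 + 2) = -4 + 16*19 = -4 + 304 = 300)
-3939 + m = -3939 + 300 = -3639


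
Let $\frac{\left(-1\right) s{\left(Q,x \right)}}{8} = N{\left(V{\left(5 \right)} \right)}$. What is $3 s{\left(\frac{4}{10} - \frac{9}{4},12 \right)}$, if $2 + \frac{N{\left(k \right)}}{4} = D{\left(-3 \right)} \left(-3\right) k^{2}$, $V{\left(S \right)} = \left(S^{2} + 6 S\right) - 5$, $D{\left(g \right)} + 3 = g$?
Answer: $-4319808$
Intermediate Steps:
$D{\left(g \right)} = -3 + g$
$V{\left(S \right)} = -5 + S^{2} + 6 S$
$N{\left(k \right)} = -8 + 72 k^{2}$ ($N{\left(k \right)} = -8 + 4 \left(-3 - 3\right) \left(-3\right) k^{2} = -8 + 4 \left(-6\right) \left(-3\right) k^{2} = -8 + 4 \cdot 18 k^{2} = -8 + 72 k^{2}$)
$s{\left(Q,x \right)} = -1439936$ ($s{\left(Q,x \right)} = - 8 \left(-8 + 72 \left(-5 + 5^{2} + 6 \cdot 5\right)^{2}\right) = - 8 \left(-8 + 72 \left(-5 + 25 + 30\right)^{2}\right) = - 8 \left(-8 + 72 \cdot 50^{2}\right) = - 8 \left(-8 + 72 \cdot 2500\right) = - 8 \left(-8 + 180000\right) = \left(-8\right) 179992 = -1439936$)
$3 s{\left(\frac{4}{10} - \frac{9}{4},12 \right)} = 3 \left(-1439936\right) = -4319808$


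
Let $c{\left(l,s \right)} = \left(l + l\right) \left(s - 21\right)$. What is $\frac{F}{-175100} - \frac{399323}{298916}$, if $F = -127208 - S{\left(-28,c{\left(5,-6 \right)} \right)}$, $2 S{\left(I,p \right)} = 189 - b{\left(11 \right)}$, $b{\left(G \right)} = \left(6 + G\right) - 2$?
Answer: $- \frac{796773627}{1308504790} \approx -0.60892$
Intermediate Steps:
$c{\left(l,s \right)} = 2 l \left(-21 + s\right)$
$b{\left(G \right)} = 4 + G$
$S{\left(I,p \right)} = 87$ ($S{\left(I,p \right)} = \frac{189 - \left(4 + 11\right)}{2} = \frac{189 - 15}{2} = \frac{1}{2} \cdot 174 = 87$)
$F = -127295$ ($F = -127208 - 87 = -127295$)
$\frac{F}{-175100} - \frac{399323}{298916} = - \frac{127295}{-175100} - \frac{399323}{298916} = \left(-127295\right) \left(- \frac{1}{175100}\right) - \frac{399323}{298916} = \frac{25459}{35020} - \frac{399323}{298916} = - \frac{796773627}{1308504790}$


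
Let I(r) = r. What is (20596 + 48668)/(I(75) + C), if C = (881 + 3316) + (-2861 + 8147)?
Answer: 3848/531 ≈ 7.2467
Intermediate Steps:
C = 9483 (C = 4197 + 5286 = 9483)
(20596 + 48668)/(I(75) + C) = (20596 + 48668)/(75 + 9483) = 69264/9558 = 69264*(1/9558) = 3848/531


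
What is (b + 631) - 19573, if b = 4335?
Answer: -14607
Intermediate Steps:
(b + 631) - 19573 = (4335 + 631) - 19573 = 4966 - 19573 = -14607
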